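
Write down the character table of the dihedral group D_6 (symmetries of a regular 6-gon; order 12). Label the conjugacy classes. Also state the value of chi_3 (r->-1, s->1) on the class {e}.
Conjugacy classes: {e} of size 1, {r^3} of size 1, {r^1, r^5} of size 2, {r^2, r^4} of size 2, {s, sr^2, ...} of size 3, {sr, sr^3, ...} of size 3.
Character table:
  irrep \ class              {e} (size 1)  {r^3} (size 1)  {r^1, r^5} (size 2)  {r^2, r^4} (size 2)  {s, sr^2, ...} (size 3)  {sr, sr^3, ...} (size 3)
  chi_1 (triv)               1             1               1                    1                    1                        1                       
  chi_2 (sign: r->1, s->-1)  1             1               1                    1                    -1                       -1                      
  chi_3 (r->-1, s->1)        1             -1              -1                   1                    1                        -1                      
  chi_4 (r->-1, s->-1)       1             -1              -1                   1                    -1                       1                       
  chi_5 (2d, j=1)            2             -2              1                    -1                   0                        0                       
  chi_6 (2d, j=2)            2             2               -1                   -1                   0                        0                       

Spot check: chi_3 (r->-1, s->1) on {e} = 1.

Argument: D_6 has order 2*6 = 12 with 6 conjugacy classes, hence 6 irreducibles. Sum of squared dims 1 + 1 + 1 + 1 + 4 + 4 = 12 = |G|. Linear characters come from the abelianisation; the 2-dimensional irreps have character r^k -> 2*cos(2*pi*j*k/6), reflections -> 0.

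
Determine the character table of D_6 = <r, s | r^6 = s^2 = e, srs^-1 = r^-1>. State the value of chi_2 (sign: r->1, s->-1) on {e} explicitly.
Conjugacy classes: {e} of size 1, {r^3} of size 1, {r^1, r^5} of size 2, {r^2, r^4} of size 2, {s, sr^2, ...} of size 3, {sr, sr^3, ...} of size 3.
Character table:
  irrep \ class              {e} (size 1)  {r^3} (size 1)  {r^1, r^5} (size 2)  {r^2, r^4} (size 2)  {s, sr^2, ...} (size 3)  {sr, sr^3, ...} (size 3)
  chi_1 (triv)               1             1               1                    1                    1                        1                       
  chi_2 (sign: r->1, s->-1)  1             1               1                    1                    -1                       -1                      
  chi_3 (r->-1, s->1)        1             -1              -1                   1                    1                        -1                      
  chi_4 (r->-1, s->-1)       1             -1              -1                   1                    -1                       1                       
  chi_5 (2d, j=1)            2             -2              1                    -1                   0                        0                       
  chi_6 (2d, j=2)            2             2               -1                   -1                   0                        0                       

Spot check: chi_2 (sign: r->1, s->-1) on {e} = 1.

D_6 has order 2*6 = 12 with 6 conjugacy classes, hence 6 irreducibles. Sum of squared dims 1 + 1 + 1 + 1 + 4 + 4 = 12 = |G|. Linear characters come from the abelianisation; the 2-dimensional irreps have character r^k -> 2*cos(2*pi*j*k/6), reflections -> 0.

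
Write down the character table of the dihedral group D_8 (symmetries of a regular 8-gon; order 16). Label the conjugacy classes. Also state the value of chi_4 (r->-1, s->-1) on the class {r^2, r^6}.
Conjugacy classes: {e} of size 1, {r^4} of size 1, {r^1, r^7} of size 2, {r^2, r^6} of size 2, {r^3, r^5} of size 2, {s, sr^2, ...} of size 4, {sr, sr^3, ...} of size 4.
Character table:
  irrep \ class              {e} (size 1)  {r^4} (size 1)  {r^1, r^7} (size 2)  {r^2, r^6} (size 2)  {r^3, r^5} (size 2)  {s, sr^2, ...} (size 4)  {sr, sr^3, ...} (size 4)
  chi_1 (triv)               1             1               1                    1                    1                    1                        1                       
  chi_2 (sign: r->1, s->-1)  1             1               1                    1                    1                    -1                       -1                      
  chi_3 (r->-1, s->1)        1             1               -1                   1                    -1                   1                        -1                      
  chi_4 (r->-1, s->-1)       1             1               -1                   1                    -1                   -1                       1                       
  chi_5 (2d, j=1)            2             -2              sqrt(2)              0                    -sqrt(2)             0                        0                       
  chi_6 (2d, j=2)            2             2               0                    -2                   0                    0                        0                       
  chi_7 (2d, j=3)            2             -2              -sqrt(2)             0                    sqrt(2)              0                        0                       

Spot check: chi_4 (r->-1, s->-1) on {r^2, r^6} = 1.

D_8 has order 2*8 = 16 with 7 conjugacy classes, hence 7 irreducibles. Sum of squared dims 1 + 1 + 1 + 1 + 4 + 4 + 4 = 16 = |G|. Linear characters come from the abelianisation; the 2-dimensional irreps have character r^k -> 2*cos(2*pi*j*k/8), reflections -> 0.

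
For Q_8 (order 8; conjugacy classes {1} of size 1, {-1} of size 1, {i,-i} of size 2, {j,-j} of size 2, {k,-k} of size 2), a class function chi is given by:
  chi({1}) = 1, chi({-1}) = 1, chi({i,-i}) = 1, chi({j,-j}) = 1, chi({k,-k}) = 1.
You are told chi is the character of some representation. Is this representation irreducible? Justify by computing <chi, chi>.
Irreducible: <chi, chi> = 1.

Justification: <chi, chi> = (1/|G|) sum_C |C| * |chi(C)|^2 = (1/8)[1*|1|^2 + 1*|1|^2 + 2*|1|^2 + 2*|1|^2 + 2*|1|^2]
  = (1/8)[(1) + (1) + (2) + (2) + (2)] = 8/8 = 1.
A character is irreducible iff <chi, chi> = 1, so this representation is irreducible.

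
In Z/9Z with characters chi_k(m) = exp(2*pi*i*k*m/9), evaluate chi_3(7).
chi_3(7) = zeta_9^21 = exp(2*I*pi/3)

Explanation: chi_3(7) = zeta_9^(3*7) = zeta_9^21. Since zeta_9^9 = 1, this equals zeta_9^3 = exp(2*pi*i*3/9) = exp(2*I*pi/3).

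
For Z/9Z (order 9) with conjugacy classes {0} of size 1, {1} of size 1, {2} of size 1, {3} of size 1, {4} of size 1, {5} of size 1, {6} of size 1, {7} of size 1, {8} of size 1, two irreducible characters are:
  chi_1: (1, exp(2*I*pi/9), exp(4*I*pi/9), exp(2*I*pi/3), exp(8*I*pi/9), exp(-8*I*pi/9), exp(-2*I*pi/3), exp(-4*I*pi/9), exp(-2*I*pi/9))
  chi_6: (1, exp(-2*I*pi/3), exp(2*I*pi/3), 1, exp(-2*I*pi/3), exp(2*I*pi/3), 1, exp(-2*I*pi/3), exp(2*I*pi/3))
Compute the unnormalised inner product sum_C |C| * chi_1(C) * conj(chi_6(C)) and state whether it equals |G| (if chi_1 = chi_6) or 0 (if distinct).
Sum = 0; so <chi_1, chi_6> = 0 (distinct irreducibles are orthogonal).

Explanation: Compute term by term over conjugacy classes (|C| * chi_1(C) * conj(chi_6(C))):
  1*(1)*conj(1) + 1*(exp(2*I*pi/9))*conj(exp(-2*I*pi/3)) + 1*(exp(4*I*pi/9))*conj(exp(2*I*pi/3)) + 1*(exp(2*I*pi/3))*conj(1) + 1*(exp(8*I*pi/9))*conj(exp(-2*I*pi/3)) + 1*(exp(-8*I*pi/9))*conj(exp(2*I*pi/3)) + 1*(exp(-2*I*pi/3))*conj(1) + 1*(exp(-4*I*pi/9))*conj(exp(-2*I*pi/3)) + 1*(exp(-2*I*pi/9))*conj(exp(2*I*pi/3))
  = (1) + (exp(8*I*pi/9)) + (exp(-2*I*pi/9)) + (exp(2*I*pi/3)) + (exp(-4*I*pi/9)) + (exp(4*I*pi/9)) + (exp(-2*I*pi/3)) + (exp(2*I*pi/9)) + (exp(-8*I*pi/9))
  = 0.
(Exp terms are combined using exp(i*s)*conj(exp(i*t)) = exp(i*(s-t)), and sums of them are collapsed using the identity that for every m > 1 the m distinct m-th roots of unity sum to 0, e.g. 1 + exp(2*I*pi/3) + exp(-2*I*pi/3) = 0.)
Dividing by |G| = 9 gives 0/9 = 0, matching the row-orthogonality relation <chi_1, chi_6> = [chi_1 = chi_6].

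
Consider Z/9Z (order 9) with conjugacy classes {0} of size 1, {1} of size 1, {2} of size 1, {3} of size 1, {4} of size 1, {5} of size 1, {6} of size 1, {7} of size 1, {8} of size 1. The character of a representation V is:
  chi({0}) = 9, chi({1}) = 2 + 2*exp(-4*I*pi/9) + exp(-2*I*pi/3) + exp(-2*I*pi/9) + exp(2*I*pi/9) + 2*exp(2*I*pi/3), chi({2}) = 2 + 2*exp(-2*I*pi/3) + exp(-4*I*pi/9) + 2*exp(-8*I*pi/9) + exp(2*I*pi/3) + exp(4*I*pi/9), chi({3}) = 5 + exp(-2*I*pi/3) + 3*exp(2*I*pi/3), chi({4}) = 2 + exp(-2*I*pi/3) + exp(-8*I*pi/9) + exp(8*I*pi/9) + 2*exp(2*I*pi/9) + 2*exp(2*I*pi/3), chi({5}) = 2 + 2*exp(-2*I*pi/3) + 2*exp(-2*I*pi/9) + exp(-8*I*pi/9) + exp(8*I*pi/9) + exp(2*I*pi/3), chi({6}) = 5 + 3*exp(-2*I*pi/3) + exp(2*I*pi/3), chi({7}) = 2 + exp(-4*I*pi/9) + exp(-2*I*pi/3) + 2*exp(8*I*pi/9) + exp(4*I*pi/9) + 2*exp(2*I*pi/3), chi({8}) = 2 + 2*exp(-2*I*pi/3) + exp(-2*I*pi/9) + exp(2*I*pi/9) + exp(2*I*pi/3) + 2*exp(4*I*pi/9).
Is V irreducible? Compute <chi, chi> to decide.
Not irreducible (reducible): <chi, chi> = 15 > 1.

Derivation: <chi, chi> = (1/|G|) sum_C |C| * |chi(C)|^2 = (1/9)[1*|9|^2 + 1*|2 + 2*exp(-4*I*pi/9) + exp(-2*I*pi/3) + exp(-2*I*pi/9) + exp(2*I*pi/9) + 2*exp(2*I*pi/3)|^2 + 1*|2 + 2*exp(-2*I*pi/3) + exp(-4*I*pi/9) + 2*exp(-8*I*pi/9) + exp(2*I*pi/3) + exp(4*I*pi/9)|^2 + 1*|5 + exp(-2*I*pi/3) + 3*exp(2*I*pi/3)|^2 + 1*|2 + exp(-2*I*pi/3) + exp(-8*I*pi/9) + exp(8*I*pi/9) + 2*exp(2*I*pi/9) + 2*exp(2*I*pi/3)|^2 + 1*|2 + 2*exp(-2*I*pi/3) + 2*exp(-2*I*pi/9) + exp(-8*I*pi/9) + exp(8*I*pi/9) + exp(2*I*pi/3)|^2 + 1*|5 + 3*exp(-2*I*pi/3) + exp(2*I*pi/3)|^2 + 1*|2 + exp(-4*I*pi/9) + exp(-2*I*pi/3) + 2*exp(8*I*pi/9) + exp(4*I*pi/9) + 2*exp(2*I*pi/3)|^2 + 1*|2 + 2*exp(-2*I*pi/3) + exp(-2*I*pi/9) + exp(2*I*pi/9) + exp(2*I*pi/3) + 2*exp(4*I*pi/9)|^2]
  = (1/9)[(81) + (15 + 10*exp(-2*I*pi/3) + 8*exp(-4*I*pi/9) + 8*exp(-2*I*pi/9) + 7*exp(-8*I*pi/9) + 7*exp(8*I*pi/9) + 8*exp(2*I*pi/9) + 8*exp(4*I*pi/9) + 10*exp(2*I*pi/3)) + (15 + 10*exp(-2*I*pi/3) + 8*exp(-4*I*pi/9) + 7*exp(-2*I*pi/9) + 8*exp(-8*I*pi/9) + 8*exp(8*I*pi/9) + 7*exp(2*I*pi/9) + 8*exp(4*I*pi/9) + 10*exp(2*I*pi/3)) + (12) + (15 + 10*exp(-2*I*pi/3) + 7*exp(-4*I*pi/9) + 8*exp(-2*I*pi/9) + 8*exp(-8*I*pi/9) + 8*exp(8*I*pi/9) + 8*exp(2*I*pi/9) + 7*exp(4*I*pi/9) + 10*exp(2*I*pi/3)) + (15 + 10*exp(-2*I*pi/3) + 7*exp(-4*I*pi/9) + 8*exp(-2*I*pi/9) + 8*exp(-8*I*pi/9) + 8*exp(8*I*pi/9) + 8*exp(2*I*pi/9) + 7*exp(4*I*pi/9) + 10*exp(2*I*pi/3)) + (12) + (15 + 10*exp(-2*I*pi/3) + 8*exp(-4*I*pi/9) + 7*exp(-2*I*pi/9) + 8*exp(-8*I*pi/9) + 8*exp(8*I*pi/9) + 7*exp(2*I*pi/9) + 8*exp(4*I*pi/9) + 10*exp(2*I*pi/3)) + (15 + 10*exp(-2*I*pi/3) + 8*exp(-4*I*pi/9) + 8*exp(-2*I*pi/9) + 7*exp(-8*I*pi/9) + 7*exp(8*I*pi/9) + 8*exp(2*I*pi/9) + 8*exp(4*I*pi/9) + 10*exp(2*I*pi/3))] = 135/9 = 15.
(Exp terms are combined using exp(i*s)*conj(exp(i*t)) = exp(i*(s-t)), and sums of them are collapsed using the identity that for every m > 1 the m distinct m-th roots of unity sum to 0, e.g. 1 + exp(2*I*pi/3) + exp(-2*I*pi/3) = 0.)
A character is irreducible iff <chi, chi> = 1, so this representation is reducible.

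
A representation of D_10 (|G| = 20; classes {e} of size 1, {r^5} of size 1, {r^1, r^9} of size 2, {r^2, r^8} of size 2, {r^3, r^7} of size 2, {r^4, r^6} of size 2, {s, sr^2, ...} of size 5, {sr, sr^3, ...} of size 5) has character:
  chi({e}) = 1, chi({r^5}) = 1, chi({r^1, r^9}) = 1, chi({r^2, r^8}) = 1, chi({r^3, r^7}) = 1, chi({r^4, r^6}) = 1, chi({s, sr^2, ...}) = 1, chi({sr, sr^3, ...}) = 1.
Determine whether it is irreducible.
Irreducible: <chi, chi> = 1.

Reasoning: <chi, chi> = (1/|G|) sum_C |C| * |chi(C)|^2 = (1/20)[1*|1|^2 + 1*|1|^2 + 2*|1|^2 + 2*|1|^2 + 2*|1|^2 + 2*|1|^2 + 5*|1|^2 + 5*|1|^2]
  = (1/20)[(1) + (1) + (2) + (2) + (2) + (2) + (5) + (5)] = 20/20 = 1.
A character is irreducible iff <chi, chi> = 1, so this representation is irreducible.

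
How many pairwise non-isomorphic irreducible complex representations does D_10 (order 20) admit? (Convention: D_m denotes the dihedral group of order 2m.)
8

Details: The number of irreducible complex representations of a finite group equals its number of conjugacy classes. D_10 has 8 conjugacy classes (n/2 + 3 for n even), so D_10 (order 20) has exactly 8 irreducible complex representations.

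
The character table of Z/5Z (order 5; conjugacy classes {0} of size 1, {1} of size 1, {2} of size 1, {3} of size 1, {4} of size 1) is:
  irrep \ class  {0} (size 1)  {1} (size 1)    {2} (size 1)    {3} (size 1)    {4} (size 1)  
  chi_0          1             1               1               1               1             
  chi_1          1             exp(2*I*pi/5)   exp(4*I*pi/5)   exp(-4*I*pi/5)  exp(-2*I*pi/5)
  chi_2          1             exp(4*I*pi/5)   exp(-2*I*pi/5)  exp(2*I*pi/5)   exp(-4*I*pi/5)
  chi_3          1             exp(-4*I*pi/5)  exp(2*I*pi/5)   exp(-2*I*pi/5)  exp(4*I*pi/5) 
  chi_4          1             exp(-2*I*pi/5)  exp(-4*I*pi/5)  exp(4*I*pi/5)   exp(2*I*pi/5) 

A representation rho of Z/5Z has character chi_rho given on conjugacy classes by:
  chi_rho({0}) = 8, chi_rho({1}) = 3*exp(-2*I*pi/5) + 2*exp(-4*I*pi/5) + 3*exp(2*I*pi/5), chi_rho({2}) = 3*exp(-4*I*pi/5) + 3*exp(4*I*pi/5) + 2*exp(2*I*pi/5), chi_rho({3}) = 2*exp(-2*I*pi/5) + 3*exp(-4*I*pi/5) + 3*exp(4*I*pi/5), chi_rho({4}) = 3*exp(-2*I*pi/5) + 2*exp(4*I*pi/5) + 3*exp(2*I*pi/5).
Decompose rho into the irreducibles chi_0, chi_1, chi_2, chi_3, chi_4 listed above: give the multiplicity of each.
Multiplicities: chi_0: 0, chi_1: 3, chi_2: 0, chi_3: 2, chi_4: 3.

Details: Use <chi_rho, chi> = (1/|G|) sum_C |C| * chi_rho(C) * conj(chi(C)) with |G| = 5 for each irreducible chi in the table:
  <chi_rho, chi_0> = (1/5)[1*(8)*conj(1) + 1*(3*exp(-2*I*pi/5) + 2*exp(-4*I*pi/5) + 3*exp(2*I*pi/5))*conj(1) + 1*(3*exp(-4*I*pi/5) + 3*exp(4*I*pi/5) + 2*exp(2*I*pi/5))*conj(1) + 1*(2*exp(-2*I*pi/5) + 3*exp(-4*I*pi/5) + 3*exp(4*I*pi/5))*conj(1) + 1*(3*exp(-2*I*pi/5) + 2*exp(4*I*pi/5) + 3*exp(2*I*pi/5))*conj(1)]
      = (1/5)[(8) + (3*exp(-2*I*pi/5) + 2*exp(-4*I*pi/5) + 3*exp(2*I*pi/5)) + (3*exp(-4*I*pi/5) + 3*exp(4*I*pi/5) + 2*exp(2*I*pi/5)) + (2*exp(-2*I*pi/5) + 3*exp(-4*I*pi/5) + 3*exp(4*I*pi/5)) + (3*exp(-2*I*pi/5) + 2*exp(4*I*pi/5) + 3*exp(2*I*pi/5))] = 0/5 = 0
  <chi_rho, chi_1> = (1/5)[1*(8)*conj(1) + 1*(3*exp(-2*I*pi/5) + 2*exp(-4*I*pi/5) + 3*exp(2*I*pi/5))*conj(exp(2*I*pi/5)) + 1*(3*exp(-4*I*pi/5) + 3*exp(4*I*pi/5) + 2*exp(2*I*pi/5))*conj(exp(4*I*pi/5)) + 1*(2*exp(-2*I*pi/5) + 3*exp(-4*I*pi/5) + 3*exp(4*I*pi/5))*conj(exp(-4*I*pi/5)) + 1*(3*exp(-2*I*pi/5) + 2*exp(4*I*pi/5) + 3*exp(2*I*pi/5))*conj(exp(-2*I*pi/5))]
      = (1/5)[(8) + (3 + 3*exp(-4*I*pi/5) + 2*exp(4*I*pi/5)) + (3 + 2*exp(-2*I*pi/5) + 3*exp(2*I*pi/5)) + (3 + 3*exp(-2*I*pi/5) + 2*exp(2*I*pi/5)) + (3 + 2*exp(-4*I*pi/5) + 3*exp(4*I*pi/5))] = 15/5 = 3
  <chi_rho, chi_2> = (1/5)[1*(8)*conj(1) + 1*(3*exp(-2*I*pi/5) + 2*exp(-4*I*pi/5) + 3*exp(2*I*pi/5))*conj(exp(4*I*pi/5)) + 1*(3*exp(-4*I*pi/5) + 3*exp(4*I*pi/5) + 2*exp(2*I*pi/5))*conj(exp(-2*I*pi/5)) + 1*(2*exp(-2*I*pi/5) + 3*exp(-4*I*pi/5) + 3*exp(4*I*pi/5))*conj(exp(2*I*pi/5)) + 1*(3*exp(-2*I*pi/5) + 2*exp(4*I*pi/5) + 3*exp(2*I*pi/5))*conj(exp(-4*I*pi/5))]
      = (1/5)[(8) + (3*exp(-2*I*pi/5) + 3*exp(4*I*pi/5) + 2*exp(2*I*pi/5)) + (3*exp(-2*I*pi/5) + 3*exp(-4*I*pi/5) + 2*exp(4*I*pi/5)) + (2*exp(-4*I*pi/5) + 3*exp(4*I*pi/5) + 3*exp(2*I*pi/5)) + (2*exp(-2*I*pi/5) + 3*exp(-4*I*pi/5) + 3*exp(2*I*pi/5))] = 0/5 = 0
  <chi_rho, chi_3> = (1/5)[1*(8)*conj(1) + 1*(3*exp(-2*I*pi/5) + 2*exp(-4*I*pi/5) + 3*exp(2*I*pi/5))*conj(exp(-4*I*pi/5)) + 1*(3*exp(-4*I*pi/5) + 3*exp(4*I*pi/5) + 2*exp(2*I*pi/5))*conj(exp(2*I*pi/5)) + 1*(2*exp(-2*I*pi/5) + 3*exp(-4*I*pi/5) + 3*exp(4*I*pi/5))*conj(exp(-2*I*pi/5)) + 1*(3*exp(-2*I*pi/5) + 2*exp(4*I*pi/5) + 3*exp(2*I*pi/5))*conj(exp(4*I*pi/5))]
      = (1/5)[(8) + (2 + 3*exp(-4*I*pi/5) + 3*exp(2*I*pi/5)) + (2 + 3*exp(4*I*pi/5) + 3*exp(2*I*pi/5)) + (2 + 3*exp(-2*I*pi/5) + 3*exp(-4*I*pi/5)) + (2 + 3*exp(-2*I*pi/5) + 3*exp(4*I*pi/5))] = 10/5 = 2
  <chi_rho, chi_4> = (1/5)[1*(8)*conj(1) + 1*(3*exp(-2*I*pi/5) + 2*exp(-4*I*pi/5) + 3*exp(2*I*pi/5))*conj(exp(-2*I*pi/5)) + 1*(3*exp(-4*I*pi/5) + 3*exp(4*I*pi/5) + 2*exp(2*I*pi/5))*conj(exp(-4*I*pi/5)) + 1*(2*exp(-2*I*pi/5) + 3*exp(-4*I*pi/5) + 3*exp(4*I*pi/5))*conj(exp(4*I*pi/5)) + 1*(3*exp(-2*I*pi/5) + 2*exp(4*I*pi/5) + 3*exp(2*I*pi/5))*conj(exp(2*I*pi/5))]
      = (1/5)[(8) + (3 + 2*exp(-2*I*pi/5) + 3*exp(4*I*pi/5)) + (3 + 3*exp(-2*I*pi/5) + 2*exp(-4*I*pi/5)) + (3 + 2*exp(4*I*pi/5) + 3*exp(2*I*pi/5)) + (3 + 3*exp(-4*I*pi/5) + 2*exp(2*I*pi/5))] = 15/5 = 3
(Exp terms are combined using exp(i*s)*conj(exp(i*t)) = exp(i*(s-t)), and sums of them are collapsed using the identity that for every m > 1 the m distinct m-th roots of unity sum to 0, e.g. 1 + exp(2*I*pi/3) + exp(-2*I*pi/3) = 0.)
Dimension check: dim(rho) = sum (mult * dim) = 0*1 + 3*1 + 0*1 + 2*1 + 3*1 = 8 = chi_rho(e) = 8.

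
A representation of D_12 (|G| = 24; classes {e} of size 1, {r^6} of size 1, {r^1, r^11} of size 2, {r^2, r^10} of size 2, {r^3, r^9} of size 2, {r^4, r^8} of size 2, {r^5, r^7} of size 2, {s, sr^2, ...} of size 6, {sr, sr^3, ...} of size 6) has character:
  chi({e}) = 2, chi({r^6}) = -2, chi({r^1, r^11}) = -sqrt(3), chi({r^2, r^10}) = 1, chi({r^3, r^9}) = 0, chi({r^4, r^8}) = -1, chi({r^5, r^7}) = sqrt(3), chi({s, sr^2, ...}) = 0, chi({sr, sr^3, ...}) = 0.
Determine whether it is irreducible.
Irreducible: <chi, chi> = 1.

Justification: <chi, chi> = (1/|G|) sum_C |C| * |chi(C)|^2 = (1/24)[1*|2|^2 + 1*|-2|^2 + 2*|-sqrt(3)|^2 + 2*|1|^2 + 2*|0|^2 + 2*|-1|^2 + 2*|sqrt(3)|^2 + 6*|0|^2 + 6*|0|^2]
  = (1/24)[(4) + (4) + (6) + (2) + (0) + (2) + (6) + (0) + (0)] = 24/24 = 1.
A character is irreducible iff <chi, chi> = 1, so this representation is irreducible.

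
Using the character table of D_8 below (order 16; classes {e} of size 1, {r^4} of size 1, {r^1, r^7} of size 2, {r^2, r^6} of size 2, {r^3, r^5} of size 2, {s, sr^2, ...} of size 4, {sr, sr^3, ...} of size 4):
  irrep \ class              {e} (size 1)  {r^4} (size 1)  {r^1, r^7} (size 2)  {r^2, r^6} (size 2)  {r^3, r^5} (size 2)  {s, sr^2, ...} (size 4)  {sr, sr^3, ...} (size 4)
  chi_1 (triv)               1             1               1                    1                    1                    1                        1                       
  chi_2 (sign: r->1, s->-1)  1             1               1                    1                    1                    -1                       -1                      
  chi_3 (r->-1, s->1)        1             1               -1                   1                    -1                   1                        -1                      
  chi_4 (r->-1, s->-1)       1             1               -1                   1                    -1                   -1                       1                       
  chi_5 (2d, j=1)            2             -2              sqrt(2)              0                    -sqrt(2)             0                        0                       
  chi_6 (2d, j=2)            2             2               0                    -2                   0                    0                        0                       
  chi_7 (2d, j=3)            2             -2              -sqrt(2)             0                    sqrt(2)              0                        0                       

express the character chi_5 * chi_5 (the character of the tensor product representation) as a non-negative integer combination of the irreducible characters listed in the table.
chi_5 tensor chi_5 = chi_1 + chi_2 + chi_6 (all other irreducibles have multiplicity 0).

Argument: The character of a tensor product is the pointwise product (chi_5 * chi_5)(C) = chi_5(C) * chi_5(C):
  {e}: (2)*(2), {r^4}: (-2)*(-2), {r^1, r^7}: (sqrt(2))*(sqrt(2)), {r^2, r^6}: (0)*(0), {r^3, r^5}: (-sqrt(2))*(-sqrt(2)), {s, sr^2, ...}: (0)*(0), {sr, sr^3, ...}: (0)*(0)
so (chi_5 * chi_5) takes values
  {e} -> 4, {r^4} -> 4, {r^1, r^7} -> 2, {r^2, r^6} -> 0, {r^3, r^5} -> 2, {s, sr^2, ...} -> 0, {sr, sr^3, ...} -> 0.
Now take the inner product of this character with each irreducible chi from the table, <chi_5*chi_5, chi> = (1/16) sum_C |C| (chi_5*chi_5)(C) conj(chi(C)):
  <chi_5*chi_5, chi_1> = (1/16)[1*(4)*conj(1) + 1*(4)*conj(1) + 2*(2)*conj(1) + 2*(0)*conj(1) + 2*(2)*conj(1) + 4*(0)*conj(1) + 4*(0)*conj(1)]
      = (1/16)[(4) + (4) + (4) + (0) + (4) + (0) + (0)] = 16/16 = 1
  <chi_5*chi_5, chi_2> = (1/16)[1*(4)*conj(1) + 1*(4)*conj(1) + 2*(2)*conj(1) + 2*(0)*conj(1) + 2*(2)*conj(1) + 4*(0)*conj(-1) + 4*(0)*conj(-1)]
      = (1/16)[(4) + (4) + (4) + (0) + (4) + (0) + (0)] = 16/16 = 1
  <chi_5*chi_5, chi_3> = (1/16)[1*(4)*conj(1) + 1*(4)*conj(1) + 2*(2)*conj(-1) + 2*(0)*conj(1) + 2*(2)*conj(-1) + 4*(0)*conj(1) + 4*(0)*conj(-1)]
      = (1/16)[(4) + (4) + (-4) + (0) + (-4) + (0) + (0)] = 0/16 = 0
  <chi_5*chi_5, chi_4> = (1/16)[1*(4)*conj(1) + 1*(4)*conj(1) + 2*(2)*conj(-1) + 2*(0)*conj(1) + 2*(2)*conj(-1) + 4*(0)*conj(-1) + 4*(0)*conj(1)]
      = (1/16)[(4) + (4) + (-4) + (0) + (-4) + (0) + (0)] = 0/16 = 0
  <chi_5*chi_5, chi_5> = (1/16)[1*(4)*conj(2) + 1*(4)*conj(-2) + 2*(2)*conj(sqrt(2)) + 2*(0)*conj(0) + 2*(2)*conj(-sqrt(2)) + 4*(0)*conj(0) + 4*(0)*conj(0)]
      = (1/16)[(8) + (-8) + (4*sqrt(2)) + (0) + (-4*sqrt(2)) + (0) + (0)] = 0/16 = 0
  <chi_5*chi_5, chi_6> = (1/16)[1*(4)*conj(2) + 1*(4)*conj(2) + 2*(2)*conj(0) + 2*(0)*conj(-2) + 2*(2)*conj(0) + 4*(0)*conj(0) + 4*(0)*conj(0)]
      = (1/16)[(8) + (8) + (0) + (0) + (0) + (0) + (0)] = 16/16 = 1
  <chi_5*chi_5, chi_7> = (1/16)[1*(4)*conj(2) + 1*(4)*conj(-2) + 2*(2)*conj(-sqrt(2)) + 2*(0)*conj(0) + 2*(2)*conj(sqrt(2)) + 4*(0)*conj(0) + 4*(0)*conj(0)]
      = (1/16)[(8) + (-8) + (-4*sqrt(2)) + (0) + (4*sqrt(2)) + (0) + (0)] = 0/16 = 0
Hence the multiplicities are chi_1: 1, chi_2: 1, chi_6: 1. Dimension check: dim(chi_5)*dim(chi_5) = 2*2 = 4 and sum (mult * dim) = 1*1 + 1*1 + 1*2 = 4.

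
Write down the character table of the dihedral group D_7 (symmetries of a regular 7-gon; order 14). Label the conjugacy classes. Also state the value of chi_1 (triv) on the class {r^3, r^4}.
Conjugacy classes: {e} of size 1, {r^1, r^6} of size 2, {r^2, r^5} of size 2, {r^3, r^4} of size 2, {s, sr, ..., sr^6} of size 7.
Character table:
  irrep \ class              {e} (size 1)  {r^1, r^6} (size 2)  {r^2, r^5} (size 2)  {r^3, r^4} (size 2)  {s, sr, ..., sr^6} (size 7)
  chi_1 (triv)               1             1                    1                    1                    1                          
  chi_2 (sign: r->1, s->-1)  1             1                    1                    1                    -1                         
  chi_3 (2d, j=1)            2             2*cos(2*pi/7)        -2*cos(3*pi/7)       -2*cos(pi/7)         0                          
  chi_4 (2d, j=2)            2             -2*cos(3*pi/7)       -2*cos(pi/7)         2*cos(2*pi/7)        0                          
  chi_5 (2d, j=3)            2             -2*cos(pi/7)         2*cos(2*pi/7)        -2*cos(3*pi/7)       0                          

Spot check: chi_1 (triv) on {r^3, r^4} = 1.

Proof sketch: D_7 has order 2*7 = 14 with 5 conjugacy classes, hence 5 irreducibles. Sum of squared dims 1 + 1 + 4 + 4 + 4 = 14 = |G|. Linear characters come from the abelianisation; the 2-dimensional irreps have character r^k -> 2*cos(2*pi*j*k/7), reflections -> 0.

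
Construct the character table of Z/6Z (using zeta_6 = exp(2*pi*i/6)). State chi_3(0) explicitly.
Character table of Z/6Z (irreps indexed chi_0,...,chi_5 with chi_k(m) = zeta_6^(k*m), zeta_6 = exp(2*pi*i/6)):
  irrep \ class  {0} (size 1)  {1} (size 1)    {2} (size 1)    {3} (size 1)  {4} (size 1)    {5} (size 1)  
  chi_0          1             1               1               1             1               1             
  chi_1          1             exp(I*pi/3)     exp(2*I*pi/3)   -1            exp(-2*I*pi/3)  exp(-I*pi/3)  
  chi_2          1             exp(2*I*pi/3)   exp(-2*I*pi/3)  1             exp(2*I*pi/3)   exp(-2*I*pi/3)
  chi_3          1             -1              1               -1            1               -1            
  chi_4          1             exp(-2*I*pi/3)  exp(2*I*pi/3)   1             exp(-2*I*pi/3)  exp(2*I*pi/3) 
  chi_5          1             exp(-I*pi/3)    exp(-2*I*pi/3)  -1            exp(2*I*pi/3)   exp(I*pi/3)   

Spot check: chi_3(0) = zeta_6^(3*0) = zeta_6^0 = 1.

Justification: Z/6Z is abelian, so all 6 irreducible complex representations are 1-dimensional. They are given by chi_k(m) = zeta_6^(k*m) for k = 0,...,5. Row orthogonality: sum_m chi_k(m) conj(chi_l(m)) = 6 * [k = l].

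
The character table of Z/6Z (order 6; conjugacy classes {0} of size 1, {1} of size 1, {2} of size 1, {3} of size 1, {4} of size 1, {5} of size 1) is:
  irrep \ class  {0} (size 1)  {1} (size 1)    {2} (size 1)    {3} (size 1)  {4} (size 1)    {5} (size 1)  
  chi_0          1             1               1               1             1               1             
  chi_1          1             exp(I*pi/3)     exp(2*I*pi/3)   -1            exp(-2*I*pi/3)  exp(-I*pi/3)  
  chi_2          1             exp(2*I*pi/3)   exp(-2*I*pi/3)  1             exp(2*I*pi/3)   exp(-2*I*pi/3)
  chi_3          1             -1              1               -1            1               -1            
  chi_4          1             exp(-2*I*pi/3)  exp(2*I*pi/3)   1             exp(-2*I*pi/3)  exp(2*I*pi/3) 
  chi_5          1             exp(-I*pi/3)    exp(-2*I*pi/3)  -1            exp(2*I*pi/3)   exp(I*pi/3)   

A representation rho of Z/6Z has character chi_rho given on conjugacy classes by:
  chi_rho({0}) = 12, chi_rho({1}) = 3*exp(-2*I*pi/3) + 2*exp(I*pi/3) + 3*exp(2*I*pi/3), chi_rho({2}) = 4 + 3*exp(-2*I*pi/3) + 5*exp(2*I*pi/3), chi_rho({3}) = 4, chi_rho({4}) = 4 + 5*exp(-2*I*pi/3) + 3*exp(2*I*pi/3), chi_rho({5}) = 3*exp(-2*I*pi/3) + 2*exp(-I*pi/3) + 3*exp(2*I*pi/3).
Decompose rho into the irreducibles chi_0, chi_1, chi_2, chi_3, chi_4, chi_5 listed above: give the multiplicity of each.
Multiplicities: chi_0: 2, chi_1: 2, chi_2: 3, chi_3: 2, chi_4: 3, chi_5: 0.

Argument: Use <chi_rho, chi> = (1/|G|) sum_C |C| * chi_rho(C) * conj(chi(C)) with |G| = 6 for each irreducible chi in the table:
  <chi_rho, chi_0> = (1/6)[1*(12)*conj(1) + 1*(3*exp(-2*I*pi/3) + 2*exp(I*pi/3) + 3*exp(2*I*pi/3))*conj(1) + 1*(4 + 3*exp(-2*I*pi/3) + 5*exp(2*I*pi/3))*conj(1) + 1*(4)*conj(1) + 1*(4 + 5*exp(-2*I*pi/3) + 3*exp(2*I*pi/3))*conj(1) + 1*(3*exp(-2*I*pi/3) + 2*exp(-I*pi/3) + 3*exp(2*I*pi/3))*conj(1)]
      = (1/6)[(12) + (3*exp(-2*I*pi/3) + 2*exp(I*pi/3) + 3*exp(2*I*pi/3)) + (4 + 3*exp(-2*I*pi/3) + 5*exp(2*I*pi/3)) + (4) + (4 + 5*exp(-2*I*pi/3) + 3*exp(2*I*pi/3)) + (3*exp(-2*I*pi/3) + 2*exp(-I*pi/3) + 3*exp(2*I*pi/3))] = 12/6 = 2
  <chi_rho, chi_1> = (1/6)[1*(12)*conj(1) + 1*(3*exp(-2*I*pi/3) + 2*exp(I*pi/3) + 3*exp(2*I*pi/3))*conj(exp(I*pi/3)) + 1*(4 + 3*exp(-2*I*pi/3) + 5*exp(2*I*pi/3))*conj(exp(2*I*pi/3)) + 1*(4)*conj(-1) + 1*(4 + 5*exp(-2*I*pi/3) + 3*exp(2*I*pi/3))*conj(exp(-2*I*pi/3)) + 1*(3*exp(-2*I*pi/3) + 2*exp(-I*pi/3) + 3*exp(2*I*pi/3))*conj(exp(-I*pi/3))]
      = (1/6)[(12) + (-1 + 3*exp(I*pi/3)) + (5 + 4*exp(-2*I*pi/3) + 3*exp(2*I*pi/3)) + (-4) + (5 + 3*exp(-2*I*pi/3) + 4*exp(2*I*pi/3)) + (-1 + 3*exp(-I*pi/3))] = 12/6 = 2
  <chi_rho, chi_2> = (1/6)[1*(12)*conj(1) + 1*(3*exp(-2*I*pi/3) + 2*exp(I*pi/3) + 3*exp(2*I*pi/3))*conj(exp(2*I*pi/3)) + 1*(4 + 3*exp(-2*I*pi/3) + 5*exp(2*I*pi/3))*conj(exp(-2*I*pi/3)) + 1*(4)*conj(1) + 1*(4 + 5*exp(-2*I*pi/3) + 3*exp(2*I*pi/3))*conj(exp(2*I*pi/3)) + 1*(3*exp(-2*I*pi/3) + 2*exp(-I*pi/3) + 3*exp(2*I*pi/3))*conj(exp(-2*I*pi/3))]
      = (1/6)[(12) + (3 + 2*exp(-I*pi/3) + 3*exp(2*I*pi/3)) + (3 + 5*exp(-2*I*pi/3) + 4*exp(2*I*pi/3)) + (4) + (3 + 4*exp(-2*I*pi/3) + 5*exp(2*I*pi/3)) + (3 + 3*exp(-2*I*pi/3) + 2*exp(I*pi/3))] = 18/6 = 3
  <chi_rho, chi_3> = (1/6)[1*(12)*conj(1) + 1*(3*exp(-2*I*pi/3) + 2*exp(I*pi/3) + 3*exp(2*I*pi/3))*conj(-1) + 1*(4 + 3*exp(-2*I*pi/3) + 5*exp(2*I*pi/3))*conj(1) + 1*(4)*conj(-1) + 1*(4 + 5*exp(-2*I*pi/3) + 3*exp(2*I*pi/3))*conj(1) + 1*(3*exp(-2*I*pi/3) + 2*exp(-I*pi/3) + 3*exp(2*I*pi/3))*conj(-1)]
      = (1/6)[(12) + (-3*exp(2*I*pi/3) - 2*exp(I*pi/3) - 3*exp(-2*I*pi/3)) + (4 + 3*exp(-2*I*pi/3) + 5*exp(2*I*pi/3)) + (-4) + (4 + 5*exp(-2*I*pi/3) + 3*exp(2*I*pi/3)) + (-3*exp(2*I*pi/3) - 2*exp(-I*pi/3) - 3*exp(-2*I*pi/3))] = 12/6 = 2
  <chi_rho, chi_4> = (1/6)[1*(12)*conj(1) + 1*(3*exp(-2*I*pi/3) + 2*exp(I*pi/3) + 3*exp(2*I*pi/3))*conj(exp(-2*I*pi/3)) + 1*(4 + 3*exp(-2*I*pi/3) + 5*exp(2*I*pi/3))*conj(exp(2*I*pi/3)) + 1*(4)*conj(1) + 1*(4 + 5*exp(-2*I*pi/3) + 3*exp(2*I*pi/3))*conj(exp(-2*I*pi/3)) + 1*(3*exp(-2*I*pi/3) + 2*exp(-I*pi/3) + 3*exp(2*I*pi/3))*conj(exp(2*I*pi/3))]
      = (1/6)[(12) + (1 + 3*exp(-2*I*pi/3)) + (5 + 4*exp(-2*I*pi/3) + 3*exp(2*I*pi/3)) + (4) + (5 + 3*exp(-2*I*pi/3) + 4*exp(2*I*pi/3)) + (1 + 3*exp(2*I*pi/3))] = 18/6 = 3
  <chi_rho, chi_5> = (1/6)[1*(12)*conj(1) + 1*(3*exp(-2*I*pi/3) + 2*exp(I*pi/3) + 3*exp(2*I*pi/3))*conj(exp(-I*pi/3)) + 1*(4 + 3*exp(-2*I*pi/3) + 5*exp(2*I*pi/3))*conj(exp(-2*I*pi/3)) + 1*(4)*conj(-1) + 1*(4 + 5*exp(-2*I*pi/3) + 3*exp(2*I*pi/3))*conj(exp(2*I*pi/3)) + 1*(3*exp(-2*I*pi/3) + 2*exp(-I*pi/3) + 3*exp(2*I*pi/3))*conj(exp(I*pi/3))]
      = (1/6)[(12) + (-3 + 3*exp(-I*pi/3) + 2*exp(2*I*pi/3)) + (3 + 5*exp(-2*I*pi/3) + 4*exp(2*I*pi/3)) + (-4) + (3 + 4*exp(-2*I*pi/3) + 5*exp(2*I*pi/3)) + (-3 + 2*exp(-2*I*pi/3) + 3*exp(I*pi/3))] = 0/6 = 0
(Exp terms are combined using exp(i*s)*conj(exp(i*t)) = exp(i*(s-t)), and sums of them are collapsed using the identity that for every m > 1 the m distinct m-th roots of unity sum to 0, e.g. 1 + exp(2*I*pi/3) + exp(-2*I*pi/3) = 0.)
Dimension check: dim(rho) = sum (mult * dim) = 2*1 + 2*1 + 3*1 + 2*1 + 3*1 + 0*1 = 12 = chi_rho(e) = 12.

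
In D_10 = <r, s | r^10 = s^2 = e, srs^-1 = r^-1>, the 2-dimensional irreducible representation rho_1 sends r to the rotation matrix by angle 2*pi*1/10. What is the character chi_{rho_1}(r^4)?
chi_{rho_1}(r^4) = 2*cos(2*pi*1*4/10) = -sqrt(5)/2 - 1/2

Working: rho_1(r^4) is rotation by angle 2*pi*1*4/10, whose trace is 2*cos(2*pi*1*4/10) = -sqrt(5)/2 - 1/2.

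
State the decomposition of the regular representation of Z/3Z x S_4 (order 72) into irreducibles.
Each irreducible V_i of dimension d_i appears with multiplicity d_i, i.e. rho_reg = (direct sum over all irreducibles V_i) d_i V_i. The irreducible dimensions for Z/3Z x S_4 are 1, 1, 1, 1, 1, 1, 2, 2, 2, 3, 3, 3, 3, 3, 3: 6 irreducibles of dimension 1, each with multiplicity 1; 3 irreducibles of dimension 2, each with multiplicity 2; 6 irreducibles of dimension 3, each with multiplicity 3. Total dimension 6*1*1 + 3*2*2 + 6*3*3 = 72 = |G|.

Derivation: General theorem: in the regular representation of a finite group G, each irreducible appears with multiplicity equal to its dimension. Check: dim(rho_reg) = sum d_i^2 = 1 + 1 + 1 + 1 + 1 + 1 + 4 + 4 + 4 + 9 + 9 + 9 + 9 + 9 + 9 = 72 = |G|.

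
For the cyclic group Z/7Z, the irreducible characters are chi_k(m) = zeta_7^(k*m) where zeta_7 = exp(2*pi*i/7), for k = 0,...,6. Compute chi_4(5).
chi_4(5) = zeta_7^20 = exp(-2*I*pi/7)

Argument: chi_4(5) = zeta_7^(4*5) = zeta_7^20. Since zeta_7^7 = 1, this equals zeta_7^6 = exp(2*pi*i*6/7) = exp(-2*I*pi/7).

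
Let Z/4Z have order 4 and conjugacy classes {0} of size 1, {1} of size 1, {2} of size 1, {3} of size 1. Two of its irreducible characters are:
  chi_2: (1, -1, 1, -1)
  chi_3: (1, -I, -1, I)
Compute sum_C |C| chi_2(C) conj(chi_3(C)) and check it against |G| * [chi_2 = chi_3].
Sum = 0; so <chi_2, chi_3> = 0 (distinct irreducibles are orthogonal).

Solution. Compute term by term over conjugacy classes (|C| * chi_2(C) * conj(chi_3(C))):
  1*(1)*conj(1) + 1*(-1)*conj(-I) + 1*(1)*conj(-1) + 1*(-1)*conj(I)
  = (1) + (-I) + (-1) + (I)
  = 0.
(Exp terms are combined using exp(i*s)*conj(exp(i*t)) = exp(i*(s-t)), and sums of them are collapsed using the identity that for every m > 1 the m distinct m-th roots of unity sum to 0, e.g. 1 + exp(2*I*pi/3) + exp(-2*I*pi/3) = 0.)
Dividing by |G| = 4 gives 0/4 = 0, matching the row-orthogonality relation <chi_2, chi_3> = [chi_2 = chi_3].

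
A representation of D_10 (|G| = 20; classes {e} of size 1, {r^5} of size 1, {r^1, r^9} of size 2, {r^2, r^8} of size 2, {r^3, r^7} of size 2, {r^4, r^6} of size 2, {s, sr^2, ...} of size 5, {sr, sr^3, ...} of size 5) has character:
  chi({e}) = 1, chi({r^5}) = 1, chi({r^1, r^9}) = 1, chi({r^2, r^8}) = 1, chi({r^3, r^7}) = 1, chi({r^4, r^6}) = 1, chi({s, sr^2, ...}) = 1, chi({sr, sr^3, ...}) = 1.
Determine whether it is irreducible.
Irreducible: <chi, chi> = 1.

Working: <chi, chi> = (1/|G|) sum_C |C| * |chi(C)|^2 = (1/20)[1*|1|^2 + 1*|1|^2 + 2*|1|^2 + 2*|1|^2 + 2*|1|^2 + 2*|1|^2 + 5*|1|^2 + 5*|1|^2]
  = (1/20)[(1) + (1) + (2) + (2) + (2) + (2) + (5) + (5)] = 20/20 = 1.
A character is irreducible iff <chi, chi> = 1, so this representation is irreducible.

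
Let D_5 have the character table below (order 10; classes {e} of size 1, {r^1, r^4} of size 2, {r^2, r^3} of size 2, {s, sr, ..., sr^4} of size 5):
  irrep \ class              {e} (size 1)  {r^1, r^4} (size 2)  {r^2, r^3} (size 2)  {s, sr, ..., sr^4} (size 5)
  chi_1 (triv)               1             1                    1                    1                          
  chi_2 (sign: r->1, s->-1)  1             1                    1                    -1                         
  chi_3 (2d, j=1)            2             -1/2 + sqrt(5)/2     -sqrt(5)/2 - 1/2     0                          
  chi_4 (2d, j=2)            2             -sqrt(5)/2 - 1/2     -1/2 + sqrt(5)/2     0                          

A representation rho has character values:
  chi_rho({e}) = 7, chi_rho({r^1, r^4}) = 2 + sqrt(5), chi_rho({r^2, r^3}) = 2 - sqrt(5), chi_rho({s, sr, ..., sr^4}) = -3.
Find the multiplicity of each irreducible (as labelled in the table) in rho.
Multiplicities: chi_1: 0, chi_2: 3, chi_3: 2, chi_4: 0.

Explanation: Use <chi_rho, chi> = (1/|G|) sum_C |C| * chi_rho(C) * conj(chi(C)) with |G| = 10 for each irreducible chi in the table:
  <chi_rho, chi_1> = (1/10)[1*(7)*conj(1) + 2*(2 + sqrt(5))*conj(1) + 2*(2 - sqrt(5))*conj(1) + 5*(-3)*conj(1)]
      = (1/10)[(7) + (4 + 2*sqrt(5)) + (4 - 2*sqrt(5)) + (-15)] = 0/10 = 0
  <chi_rho, chi_2> = (1/10)[1*(7)*conj(1) + 2*(2 + sqrt(5))*conj(1) + 2*(2 - sqrt(5))*conj(1) + 5*(-3)*conj(-1)]
      = (1/10)[(7) + (4 + 2*sqrt(5)) + (4 - 2*sqrt(5)) + (15)] = 30/10 = 3
  <chi_rho, chi_3> = (1/10)[1*(7)*conj(2) + 2*(2 + sqrt(5))*conj(-1/2 + sqrt(5)/2) + 2*(2 - sqrt(5))*conj(-sqrt(5)/2 - 1/2) + 5*(-3)*conj(0)]
      = (1/10)[(14) + (sqrt(5) + 3) + (3 - sqrt(5)) + (0)] = 20/10 = 2
  <chi_rho, chi_4> = (1/10)[1*(7)*conj(2) + 2*(2 + sqrt(5))*conj(-sqrt(5)/2 - 1/2) + 2*(2 - sqrt(5))*conj(-1/2 + sqrt(5)/2) + 5*(-3)*conj(0)]
      = (1/10)[(14) + (-7 - 3*sqrt(5)) + (-7 + 3*sqrt(5)) + (0)] = 0/10 = 0
Dimension check: dim(rho) = sum (mult * dim) = 0*1 + 3*1 + 2*2 + 0*2 = 7 = chi_rho(e) = 7.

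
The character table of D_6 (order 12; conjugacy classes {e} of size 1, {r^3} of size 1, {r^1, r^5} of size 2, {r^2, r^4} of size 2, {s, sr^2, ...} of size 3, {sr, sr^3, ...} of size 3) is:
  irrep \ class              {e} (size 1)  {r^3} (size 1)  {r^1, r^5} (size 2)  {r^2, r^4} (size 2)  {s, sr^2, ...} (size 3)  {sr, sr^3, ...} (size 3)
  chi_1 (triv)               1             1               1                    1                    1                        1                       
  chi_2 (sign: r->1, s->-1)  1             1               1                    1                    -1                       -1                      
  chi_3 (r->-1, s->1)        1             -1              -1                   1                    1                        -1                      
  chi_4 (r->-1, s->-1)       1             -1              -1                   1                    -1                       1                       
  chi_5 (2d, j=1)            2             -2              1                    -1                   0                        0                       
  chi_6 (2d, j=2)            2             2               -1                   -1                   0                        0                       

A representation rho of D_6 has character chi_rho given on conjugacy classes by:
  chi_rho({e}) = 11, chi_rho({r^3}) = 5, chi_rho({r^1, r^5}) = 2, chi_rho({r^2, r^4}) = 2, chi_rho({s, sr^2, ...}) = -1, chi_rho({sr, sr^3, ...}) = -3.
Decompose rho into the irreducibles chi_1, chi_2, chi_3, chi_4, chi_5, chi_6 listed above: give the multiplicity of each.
Multiplicities: chi_1: 1, chi_2: 3, chi_3: 1, chi_4: 0, chi_5: 1, chi_6: 2.

Details: Use <chi_rho, chi> = (1/|G|) sum_C |C| * chi_rho(C) * conj(chi(C)) with |G| = 12 for each irreducible chi in the table:
  <chi_rho, chi_1> = (1/12)[1*(11)*conj(1) + 1*(5)*conj(1) + 2*(2)*conj(1) + 2*(2)*conj(1) + 3*(-1)*conj(1) + 3*(-3)*conj(1)]
      = (1/12)[(11) + (5) + (4) + (4) + (-3) + (-9)] = 12/12 = 1
  <chi_rho, chi_2> = (1/12)[1*(11)*conj(1) + 1*(5)*conj(1) + 2*(2)*conj(1) + 2*(2)*conj(1) + 3*(-1)*conj(-1) + 3*(-3)*conj(-1)]
      = (1/12)[(11) + (5) + (4) + (4) + (3) + (9)] = 36/12 = 3
  <chi_rho, chi_3> = (1/12)[1*(11)*conj(1) + 1*(5)*conj(-1) + 2*(2)*conj(-1) + 2*(2)*conj(1) + 3*(-1)*conj(1) + 3*(-3)*conj(-1)]
      = (1/12)[(11) + (-5) + (-4) + (4) + (-3) + (9)] = 12/12 = 1
  <chi_rho, chi_4> = (1/12)[1*(11)*conj(1) + 1*(5)*conj(-1) + 2*(2)*conj(-1) + 2*(2)*conj(1) + 3*(-1)*conj(-1) + 3*(-3)*conj(1)]
      = (1/12)[(11) + (-5) + (-4) + (4) + (3) + (-9)] = 0/12 = 0
  <chi_rho, chi_5> = (1/12)[1*(11)*conj(2) + 1*(5)*conj(-2) + 2*(2)*conj(1) + 2*(2)*conj(-1) + 3*(-1)*conj(0) + 3*(-3)*conj(0)]
      = (1/12)[(22) + (-10) + (4) + (-4) + (0) + (0)] = 12/12 = 1
  <chi_rho, chi_6> = (1/12)[1*(11)*conj(2) + 1*(5)*conj(2) + 2*(2)*conj(-1) + 2*(2)*conj(-1) + 3*(-1)*conj(0) + 3*(-3)*conj(0)]
      = (1/12)[(22) + (10) + (-4) + (-4) + (0) + (0)] = 24/12 = 2
Dimension check: dim(rho) = sum (mult * dim) = 1*1 + 3*1 + 1*1 + 0*1 + 1*2 + 2*2 = 11 = chi_rho(e) = 11.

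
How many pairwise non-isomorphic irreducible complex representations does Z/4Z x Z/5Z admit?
20

Justification: The number of irreducible complex representations of a finite group equals its number of conjugacy classes. Z/4Z x Z/5Z is abelian of order 20, so every element is its own conjugacy class: 20 classes, so Z/4Z x Z/5Z (order 20) has exactly 20 irreducible complex representations.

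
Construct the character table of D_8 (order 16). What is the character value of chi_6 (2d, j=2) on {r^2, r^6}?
Conjugacy classes: {e} of size 1, {r^4} of size 1, {r^1, r^7} of size 2, {r^2, r^6} of size 2, {r^3, r^5} of size 2, {s, sr^2, ...} of size 4, {sr, sr^3, ...} of size 4.
Character table:
  irrep \ class              {e} (size 1)  {r^4} (size 1)  {r^1, r^7} (size 2)  {r^2, r^6} (size 2)  {r^3, r^5} (size 2)  {s, sr^2, ...} (size 4)  {sr, sr^3, ...} (size 4)
  chi_1 (triv)               1             1               1                    1                    1                    1                        1                       
  chi_2 (sign: r->1, s->-1)  1             1               1                    1                    1                    -1                       -1                      
  chi_3 (r->-1, s->1)        1             1               -1                   1                    -1                   1                        -1                      
  chi_4 (r->-1, s->-1)       1             1               -1                   1                    -1                   -1                       1                       
  chi_5 (2d, j=1)            2             -2              sqrt(2)              0                    -sqrt(2)             0                        0                       
  chi_6 (2d, j=2)            2             2               0                    -2                   0                    0                        0                       
  chi_7 (2d, j=3)            2             -2              -sqrt(2)             0                    sqrt(2)              0                        0                       

Spot check: chi_6 (2d, j=2) on {r^2, r^6} = -2.

Justification: D_8 has order 2*8 = 16 with 7 conjugacy classes, hence 7 irreducibles. Sum of squared dims 1 + 1 + 1 + 1 + 4 + 4 + 4 = 16 = |G|. Linear characters come from the abelianisation; the 2-dimensional irreps have character r^k -> 2*cos(2*pi*j*k/8), reflections -> 0.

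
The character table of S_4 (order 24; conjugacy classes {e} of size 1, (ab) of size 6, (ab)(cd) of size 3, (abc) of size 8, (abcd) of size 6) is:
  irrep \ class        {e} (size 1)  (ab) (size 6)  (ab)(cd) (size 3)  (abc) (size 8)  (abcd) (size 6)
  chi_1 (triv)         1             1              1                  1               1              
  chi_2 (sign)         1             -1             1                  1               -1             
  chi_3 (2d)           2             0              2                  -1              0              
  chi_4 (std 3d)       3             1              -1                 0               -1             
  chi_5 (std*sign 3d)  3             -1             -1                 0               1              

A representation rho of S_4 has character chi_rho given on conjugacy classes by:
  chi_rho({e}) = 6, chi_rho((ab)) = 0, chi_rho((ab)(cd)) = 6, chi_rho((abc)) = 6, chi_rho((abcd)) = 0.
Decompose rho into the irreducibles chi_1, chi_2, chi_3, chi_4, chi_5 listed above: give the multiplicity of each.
Multiplicities: chi_1: 3, chi_2: 3, chi_3: 0, chi_4: 0, chi_5: 0.

Explanation: Use <chi_rho, chi> = (1/|G|) sum_C |C| * chi_rho(C) * conj(chi(C)) with |G| = 24 for each irreducible chi in the table:
  <chi_rho, chi_1> = (1/24)[1*(6)*conj(1) + 6*(0)*conj(1) + 3*(6)*conj(1) + 8*(6)*conj(1) + 6*(0)*conj(1)]
      = (1/24)[(6) + (0) + (18) + (48) + (0)] = 72/24 = 3
  <chi_rho, chi_2> = (1/24)[1*(6)*conj(1) + 6*(0)*conj(-1) + 3*(6)*conj(1) + 8*(6)*conj(1) + 6*(0)*conj(-1)]
      = (1/24)[(6) + (0) + (18) + (48) + (0)] = 72/24 = 3
  <chi_rho, chi_3> = (1/24)[1*(6)*conj(2) + 6*(0)*conj(0) + 3*(6)*conj(2) + 8*(6)*conj(-1) + 6*(0)*conj(0)]
      = (1/24)[(12) + (0) + (36) + (-48) + (0)] = 0/24 = 0
  <chi_rho, chi_4> = (1/24)[1*(6)*conj(3) + 6*(0)*conj(1) + 3*(6)*conj(-1) + 8*(6)*conj(0) + 6*(0)*conj(-1)]
      = (1/24)[(18) + (0) + (-18) + (0) + (0)] = 0/24 = 0
  <chi_rho, chi_5> = (1/24)[1*(6)*conj(3) + 6*(0)*conj(-1) + 3*(6)*conj(-1) + 8*(6)*conj(0) + 6*(0)*conj(1)]
      = (1/24)[(18) + (0) + (-18) + (0) + (0)] = 0/24 = 0
Dimension check: dim(rho) = sum (mult * dim) = 3*1 + 3*1 + 0*2 + 0*3 + 0*3 = 6 = chi_rho(e) = 6.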